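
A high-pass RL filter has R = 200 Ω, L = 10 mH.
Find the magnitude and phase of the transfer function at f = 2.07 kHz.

Step 1 — Angular frequency: ω = 2π·2070 = 1.301e+04 rad/s.
Step 2 — Transfer function: H(jω) = jωL/(R + jωL).
Step 3 — Numerator jωL = j·130.1; denominator R + jωL = 200 + j130.1.
Step 4 — H = 0.2972 + j0.457.
Step 5 — Magnitude: |H| = 0.5452 (-5.3 dB); phase: φ = 57.0°.

|H| = 0.5452 (-5.3 dB), φ = 57.0°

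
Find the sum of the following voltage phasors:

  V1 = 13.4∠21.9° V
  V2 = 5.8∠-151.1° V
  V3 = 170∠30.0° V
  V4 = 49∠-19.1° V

Step 1 — Convert each phasor to rectangular form:
  V1 = 13.4·(cos(21.9°) + j·sin(21.9°)) = 12.43 + j4.998 V
  V2 = 5.8·(cos(-151.1°) + j·sin(-151.1°)) = -5.078 - j2.803 V
  V3 = 170·(cos(30.0°) + j·sin(30.0°)) = 147.2 + j85 V
  V4 = 49·(cos(-19.1°) + j·sin(-19.1°)) = 46.3 - j16.03 V
Step 2 — Sum components: V_total = 200.9 + j71.16 V.
Step 3 — Convert to polar: |V_total| = 213.1 V, ∠V_total = 19.5°.

V_total = 213.1∠19.5° V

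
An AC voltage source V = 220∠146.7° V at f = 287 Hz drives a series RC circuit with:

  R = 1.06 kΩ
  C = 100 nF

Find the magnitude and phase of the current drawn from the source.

Step 1 — Angular frequency: ω = 2π·f = 2π·287 = 1803 rad/s.
Step 2 — Component impedances:
  R: Z = R = 1060 Ω
  C: Z = 1/(jωC) = -j/(ω·C) = 0 - j5545 Ω
Step 3 — Series combination: Z_total = R + C = 1060 - j5545 Ω = 5646∠-79.2° Ω.
Step 4 — Source phasor: V = 220∠146.7° V = -183.9 + j120.8 V.
Step 5 — Ohm's law: I = V / Z_total = (-183.9 + j120.8) / (1060 - j5545) = -0.02713 - j0.02797 A.
Step 6 — Convert to polar: |I| = 0.03897 A, ∠I = -134.1°.

I = 0.03897∠-134.1° A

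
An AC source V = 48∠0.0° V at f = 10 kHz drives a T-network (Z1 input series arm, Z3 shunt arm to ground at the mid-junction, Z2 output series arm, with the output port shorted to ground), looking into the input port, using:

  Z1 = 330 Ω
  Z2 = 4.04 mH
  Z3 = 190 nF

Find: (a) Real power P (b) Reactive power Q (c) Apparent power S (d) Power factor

Step 1 — Angular frequency: ω = 2π·f = 2π·1e+04 = 6.283e+04 rad/s.
Step 2 — Component impedances:
  Z1: Z = R = 330 Ω
  Z2: Z = jωL = j·6.283e+04·0.00404 = 0 + j253.8 Ω
  Z3: Z = 1/(jωC) = -j/(ω·C) = 0 - j83.77 Ω
Step 3 — With the output port shorted to ground, the output series arm Z2 runs from the junction to ground; the shunt arm Z3 also runs from the junction to ground. They appear in parallel: Z3 || Z2 = 0 - j125 Ω.
Step 4 — Series with input arm Z1: Z_in = Z1 + (Z3 || Z2) = 330 - j125 Ω = 352.9∠-20.7° Ω.
Step 5 — Source phasor: V = 48∠0.0° V = 48 V.
Step 6 — Current: I = V / Z = 0.1272 + j0.04819 A = 0.136∠20.7° A.
Step 7 — Complex power: S = V·I* = 6.105 - j2.313 VA.
Step 8 — Real power: P = Re(S) = 6.105 W.
Step 9 — Reactive power: Q = Im(S) = -2.313 VAR.
Step 10 — Apparent power: |S| = 6.529 VA.
Step 11 — Power factor: PF = P/|S| = 0.9351 (leading).

(a) P = 6.105 W  (b) Q = -2.313 VAR  (c) S = 6.529 VA  (d) PF = 0.9351 (leading)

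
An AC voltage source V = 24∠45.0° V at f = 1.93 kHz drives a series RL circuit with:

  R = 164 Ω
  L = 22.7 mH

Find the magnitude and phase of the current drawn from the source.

Step 1 — Angular frequency: ω = 2π·f = 2π·1930 = 1.213e+04 rad/s.
Step 2 — Component impedances:
  R: Z = R = 164 Ω
  L: Z = jωL = j·1.213e+04·0.0227 = 0 + j275.3 Ω
Step 3 — Series combination: Z_total = R + L = 164 + j275.3 Ω = 320.4∠59.2° Ω.
Step 4 — Source phasor: V = 24∠45.0° V = 16.97 + j16.97 V.
Step 5 — Ohm's law: I = V / Z_total = (16.97 + j16.97) / (164 + j275.3) = 0.07261 - j0.01839 A.
Step 6 — Convert to polar: |I| = 0.0749 A, ∠I = -14.2°.

I = 0.0749∠-14.2° A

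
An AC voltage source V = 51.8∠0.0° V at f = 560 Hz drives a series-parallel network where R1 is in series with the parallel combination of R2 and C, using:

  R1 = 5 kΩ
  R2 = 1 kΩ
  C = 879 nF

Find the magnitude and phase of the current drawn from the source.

Step 1 — Angular frequency: ω = 2π·f = 2π·560 = 3519 rad/s.
Step 2 — Component impedances:
  R1: Z = R = 5000 Ω
  R2: Z = R = 1000 Ω
  C: Z = 1/(jωC) = -j/(ω·C) = 0 - j323.3 Ω
Step 3 — Parallel branch: R2 || C = 1/(1/R2 + 1/C) = 94.65 - j292.7 Ω.
Step 4 — Series with R1: Z_total = R1 + (R2 || C) = 5095 - j292.7 Ω = 5103∠-3.3° Ω.
Step 5 — Source phasor: V = 51.8∠0.0° V = 51.8 V.
Step 6 — Ohm's law: I = V / Z_total = (51.8) / (5095 - j292.7) = 0.01013 + j0.0005823 A.
Step 7 — Convert to polar: |I| = 0.01015 A, ∠I = 3.3°.

I = 0.01015∠3.3° A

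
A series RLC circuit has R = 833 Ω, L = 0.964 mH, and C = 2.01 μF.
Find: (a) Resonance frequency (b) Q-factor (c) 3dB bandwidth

Step 1 — Resonance condition Im(Z)=0 gives ω₀ = 1/√(LC).
Step 2 — ω₀ = 1/√(0.000964·2.01e-06) = 2.272e+04 rad/s.
Step 3 — f₀ = ω₀/(2π) = 3616 Hz.
Step 4 — Series Q: Q = ω₀L/R = 2.272e+04·0.000964/833 = 0.02629.
Step 5 — 3dB bandwidth: Δω = ω₀/Q = 8.641e+05 rad/s; BW = Δω/(2π) = 1.375e+05 Hz.

(a) f₀ = 3616 Hz  (b) Q = 0.02629  (c) BW = 1.375e+05 Hz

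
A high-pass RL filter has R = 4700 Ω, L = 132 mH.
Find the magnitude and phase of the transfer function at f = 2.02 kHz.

Step 1 — Angular frequency: ω = 2π·2020 = 1.269e+04 rad/s.
Step 2 — Transfer function: H(jω) = jωL/(R + jωL).
Step 3 — Numerator jωL = j·1675; denominator R + jωL = 4700 + j1675.
Step 4 — H = 0.1127 + j0.3163.
Step 5 — Magnitude: |H| = 0.3358 (-9.5 dB); phase: φ = 70.4°.

|H| = 0.3358 (-9.5 dB), φ = 70.4°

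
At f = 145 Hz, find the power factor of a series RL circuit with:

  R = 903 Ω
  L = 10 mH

Step 1 — Angular frequency: ω = 2π·f = 2π·145 = 911.1 rad/s.
Step 2 — Component impedances:
  R: Z = R = 903 Ω
  L: Z = jωL = j·911.1·0.01 = 0 + j9.111 Ω
Step 3 — Series combination: Z_total = R + L = 903 + j9.111 Ω = 903∠0.6° Ω.
Step 4 — Power factor: PF = cos(φ) = Re(Z)/|Z| = 903/903.05 = 0.9999.
Step 5 — Type: Im(Z) = 9.111 ⇒ lagging (phase φ = 0.6°).

PF = 0.9999 (lagging, φ = 0.6°)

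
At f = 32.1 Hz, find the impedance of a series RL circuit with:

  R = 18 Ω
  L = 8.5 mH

Step 1 — Angular frequency: ω = 2π·f = 2π·32.1 = 201.7 rad/s.
Step 2 — Component impedances:
  R: Z = R = 18 Ω
  L: Z = jωL = j·201.7·0.0085 = 0 + j1.714 Ω
Step 3 — Series combination: Z_total = R + L = 18 + j1.714 Ω = 18.08∠5.4° Ω.

Z = 18 + j1.714 Ω = 18.08∠5.4° Ω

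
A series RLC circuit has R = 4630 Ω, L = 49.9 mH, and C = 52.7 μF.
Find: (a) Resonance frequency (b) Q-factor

Step 1 — Resonance condition Im(Z)=0 gives ω₀ = 1/√(LC).
Step 2 — ω₀ = 1/√(0.0499·5.27e-05) = 616.7 rad/s.
Step 3 — f₀ = ω₀/(2π) = 98.14 Hz.
Step 4 — Series Q: Q = ω₀L/R = 616.7·0.0499/4630 = 0.006646.

(a) f₀ = 98.14 Hz  (b) Q = 0.006646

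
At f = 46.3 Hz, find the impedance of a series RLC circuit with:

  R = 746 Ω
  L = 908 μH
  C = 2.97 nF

Step 1 — Angular frequency: ω = 2π·f = 2π·46.3 = 290.9 rad/s.
Step 2 — Component impedances:
  R: Z = R = 746 Ω
  L: Z = jωL = j·290.9·0.000908 = 0 + j0.2641 Ω
  C: Z = 1/(jωC) = -j/(ω·C) = 0 - j1.157e+06 Ω
Step 3 — Series combination: Z_total = R + L + C = 746 - j1.157e+06 Ω = 1.157e+06∠-90.0° Ω.

Z = 746 - j1.157e+06 Ω = 1.157e+06∠-90.0° Ω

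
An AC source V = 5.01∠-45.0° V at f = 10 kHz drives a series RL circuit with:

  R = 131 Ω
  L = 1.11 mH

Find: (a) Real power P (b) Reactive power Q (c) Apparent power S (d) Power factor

Step 1 — Angular frequency: ω = 2π·f = 2π·1e+04 = 6.283e+04 rad/s.
Step 2 — Component impedances:
  R: Z = R = 131 Ω
  L: Z = jωL = j·6.283e+04·0.00111 = 0 + j69.74 Ω
Step 3 — Series combination: Z_total = R + L = 131 + j69.74 Ω = 148.4∠28.0° Ω.
Step 4 — Source phasor: V = 5.01∠-45.0° V = 3.543 - j3.543 V.
Step 5 — Current: I = V / Z = 0.009853 - j0.03229 A = 0.03376∠-73.0° A.
Step 6 — Complex power: S = V·I* = 0.1493 + j0.07948 VA.
Step 7 — Real power: P = Re(S) = 0.1493 W.
Step 8 — Reactive power: Q = Im(S) = 0.07948 VAR.
Step 9 — Apparent power: |S| = 0.1691 VA.
Step 10 — Power factor: PF = P/|S| = 0.8827 (lagging).

(a) P = 0.1493 W  (b) Q = 0.07948 VAR  (c) S = 0.1691 VA  (d) PF = 0.8827 (lagging)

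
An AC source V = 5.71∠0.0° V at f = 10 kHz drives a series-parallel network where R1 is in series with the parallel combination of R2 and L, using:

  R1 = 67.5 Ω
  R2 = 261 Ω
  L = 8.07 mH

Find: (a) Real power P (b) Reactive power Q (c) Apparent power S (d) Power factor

Step 1 — Angular frequency: ω = 2π·f = 2π·1e+04 = 6.283e+04 rad/s.
Step 2 — Component impedances:
  R1: Z = R = 67.5 Ω
  R2: Z = R = 261 Ω
  L: Z = jωL = j·6.283e+04·0.00807 = 0 + j507.1 Ω
Step 3 — Parallel branch: R2 || L = 1/(1/R2 + 1/L) = 206.3 + j106.2 Ω.
Step 4 — Series with R1: Z_total = R1 + (R2 || L) = 273.8 + j106.2 Ω = 293.7∠21.2° Ω.
Step 5 — Source phasor: V = 5.71∠0.0° V = 5.71 V.
Step 6 — Current: I = V / Z = 0.01813 - j0.00703 A = 0.01944∠-21.2° A.
Step 7 — Complex power: S = V·I* = 0.1035 + j0.04014 VA.
Step 8 — Real power: P = Re(S) = 0.1035 W.
Step 9 — Reactive power: Q = Im(S) = 0.04014 VAR.
Step 10 — Apparent power: |S| = 0.111 VA.
Step 11 — Power factor: PF = P/|S| = 0.9323 (lagging).

(a) P = 0.1035 W  (b) Q = 0.04014 VAR  (c) S = 0.111 VA  (d) PF = 0.9323 (lagging)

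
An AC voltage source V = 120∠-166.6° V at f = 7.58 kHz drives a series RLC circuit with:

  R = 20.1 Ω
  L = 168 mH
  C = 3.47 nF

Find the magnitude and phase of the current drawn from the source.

Step 1 — Angular frequency: ω = 2π·f = 2π·7580 = 4.763e+04 rad/s.
Step 2 — Component impedances:
  R: Z = R = 20.1 Ω
  L: Z = jωL = j·4.763e+04·0.168 = 0 + j8001 Ω
  C: Z = 1/(jωC) = -j/(ω·C) = 0 - j6051 Ω
Step 3 — Series combination: Z_total = R + L + C = 20.1 + j1950 Ω = 1950∠89.4° Ω.
Step 4 — Source phasor: V = 120∠-166.6° V = -116.7 - j27.81 V.
Step 5 — Ohm's law: I = V / Z_total = (-116.7 - j27.81) / (20.1 + j1950) = -0.01487 + j0.0597 A.
Step 6 — Convert to polar: |I| = 0.06152 A, ∠I = 104.0°.

I = 0.06152∠104.0° A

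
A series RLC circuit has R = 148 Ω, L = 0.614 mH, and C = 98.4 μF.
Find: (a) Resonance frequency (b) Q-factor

Step 1 — Resonance condition Im(Z)=0 gives ω₀ = 1/√(LC).
Step 2 — ω₀ = 1/√(0.000614·9.84e-05) = 4068 rad/s.
Step 3 — f₀ = ω₀/(2π) = 647.5 Hz.
Step 4 — Series Q: Q = ω₀L/R = 4068·0.000614/148 = 0.01688.

(a) f₀ = 647.5 Hz  (b) Q = 0.01688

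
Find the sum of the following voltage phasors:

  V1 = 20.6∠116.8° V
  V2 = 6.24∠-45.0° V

Step 1 — Convert each phasor to rectangular form:
  V1 = 20.6·(cos(116.8°) + j·sin(116.8°)) = -9.288 + j18.39 V
  V2 = 6.24·(cos(-45.0°) + j·sin(-45.0°)) = 4.412 - j4.412 V
Step 2 — Sum components: V_total = -4.876 + j13.97 V.
Step 3 — Convert to polar: |V_total| = 14.8 V, ∠V_total = 109.2°.

V_total = 14.8∠109.2° V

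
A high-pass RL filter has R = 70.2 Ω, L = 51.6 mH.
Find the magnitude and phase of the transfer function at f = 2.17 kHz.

Step 1 — Angular frequency: ω = 2π·2170 = 1.363e+04 rad/s.
Step 2 — Transfer function: H(jω) = jωL/(R + jωL).
Step 3 — Numerator jωL = j·703.5; denominator R + jωL = 70.2 + j703.5.
Step 4 — H = 0.9901 + j0.0988.
Step 5 — Magnitude: |H| = 0.9951 (-0.0 dB); phase: φ = 5.7°.

|H| = 0.9951 (-0.0 dB), φ = 5.7°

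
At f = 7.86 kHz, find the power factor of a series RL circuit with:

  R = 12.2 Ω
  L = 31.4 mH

Step 1 — Angular frequency: ω = 2π·f = 2π·7860 = 4.939e+04 rad/s.
Step 2 — Component impedances:
  R: Z = R = 12.2 Ω
  L: Z = jωL = j·4.939e+04·0.0314 = 0 + j1551 Ω
Step 3 — Series combination: Z_total = R + L = 12.2 + j1551 Ω = 1551∠89.5° Ω.
Step 4 — Power factor: PF = cos(φ) = Re(Z)/|Z| = 12.2/1550.8 = 0.007867.
Step 5 — Type: Im(Z) = 1551 ⇒ lagging (phase φ = 89.5°).

PF = 0.007867 (lagging, φ = 89.5°)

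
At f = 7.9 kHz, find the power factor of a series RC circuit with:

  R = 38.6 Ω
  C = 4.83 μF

Step 1 — Angular frequency: ω = 2π·f = 2π·7900 = 4.964e+04 rad/s.
Step 2 — Component impedances:
  R: Z = R = 38.6 Ω
  C: Z = 1/(jωC) = -j/(ω·C) = 0 - j4.171 Ω
Step 3 — Series combination: Z_total = R + C = 38.6 - j4.171 Ω = 38.82∠-6.2° Ω.
Step 4 — Power factor: PF = cos(φ) = Re(Z)/|Z| = 38.6/38.825 = 0.9942.
Step 5 — Type: Im(Z) = -4.171 ⇒ leading (phase φ = -6.2°).

PF = 0.9942 (leading, φ = -6.2°)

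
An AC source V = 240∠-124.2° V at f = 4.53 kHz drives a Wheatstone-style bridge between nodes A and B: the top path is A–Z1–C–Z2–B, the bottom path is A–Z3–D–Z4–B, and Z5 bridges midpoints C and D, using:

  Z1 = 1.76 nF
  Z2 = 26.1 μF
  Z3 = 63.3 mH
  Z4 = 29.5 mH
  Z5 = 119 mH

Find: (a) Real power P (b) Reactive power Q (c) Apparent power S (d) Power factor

Step 1 — Angular frequency: ω = 2π·f = 2π·4530 = 2.846e+04 rad/s.
Step 2 — Component impedances:
  Z1: Z = 1/(jωC) = -j/(ω·C) = 0 - j1.996e+04 Ω
  Z2: Z = 1/(jωC) = -j/(ω·C) = 0 - j1.346 Ω
  Z3: Z = jωL = j·2.846e+04·0.0633 = 0 + j1802 Ω
  Z4: Z = jωL = j·2.846e+04·0.0295 = 0 + j839.7 Ω
  Z5: Z = jωL = j·2.846e+04·0.119 = 0 + j3387 Ω
Step 3 — Bridge requires nodal analysis (the Z5 bridge couples midpoints C and D, so the two paths cannot be reduced to a simple series/parallel combination). Setting node B to ground and injecting 1 A at node A, the 3-node admittance system at A, C, D solves to V_A = Z_AB = 0 + j2825 Ω = 2825∠90.0° Ω.
Step 4 — Source phasor: V = 240∠-124.2° V = -134.9 - j198.5 V.
Step 5 — Current: I = V / Z = -0.07027 + j0.04776 A = 0.08496∠145.8° A.
Step 6 — Complex power: S = V·I* = 0 + j20.39 VA.
Step 7 — Real power: P = Re(S) = 0 W.
Step 8 — Reactive power: Q = Im(S) = 20.39 VAR.
Step 9 — Apparent power: |S| = 20.39 VA.
Step 10 — Power factor: PF = P/|S| = 0 (lagging).

(a) P = 0 W  (b) Q = 20.39 VAR  (c) S = 20.39 VA  (d) PF = 0 (lagging)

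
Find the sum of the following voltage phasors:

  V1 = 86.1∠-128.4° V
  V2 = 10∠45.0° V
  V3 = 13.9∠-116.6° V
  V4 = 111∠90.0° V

Step 1 — Convert each phasor to rectangular form:
  V1 = 86.1·(cos(-128.4°) + j·sin(-128.4°)) = -53.48 - j67.48 V
  V2 = 10·(cos(45.0°) + j·sin(45.0°)) = 7.071 + j7.071 V
  V3 = 13.9·(cos(-116.6°) + j·sin(-116.6°)) = -6.224 - j12.43 V
  V4 = 111·(cos(90.0°) + j·sin(90.0°)) = 0 + j111 V
Step 2 — Sum components: V_total = -52.63 + j38.17 V.
Step 3 — Convert to polar: |V_total| = 65.02 V, ∠V_total = 144.1°.

V_total = 65.02∠144.1° V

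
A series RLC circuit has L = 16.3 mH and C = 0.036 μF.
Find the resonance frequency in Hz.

Step 1 — Resonance condition Im(Z)=0 gives ω₀ = 1/√(LC).
Step 2 — ω₀ = 1/√(0.0163·3.6e-08) = 4.128e+04 rad/s.
Step 3 — f₀ = ω₀/(2π) = 6570 Hz.

f₀ = 6570 Hz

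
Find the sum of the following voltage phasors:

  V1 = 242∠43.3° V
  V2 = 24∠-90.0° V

Step 1 — Convert each phasor to rectangular form:
  V1 = 242·(cos(43.3°) + j·sin(43.3°)) = 176.1 + j166 V
  V2 = 24·(cos(-90.0°) + j·sin(-90.0°)) = 0 - j24 V
Step 2 — Sum components: V_total = 176.1 + j142 V.
Step 3 — Convert to polar: |V_total| = 226.2 V, ∠V_total = 38.9°.

V_total = 226.2∠38.9° V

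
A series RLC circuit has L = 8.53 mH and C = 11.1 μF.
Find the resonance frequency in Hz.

Step 1 — Resonance condition Im(Z)=0 gives ω₀ = 1/√(LC).
Step 2 — ω₀ = 1/√(0.00853·1.11e-05) = 3250 rad/s.
Step 3 — f₀ = ω₀/(2π) = 517.2 Hz.

f₀ = 517.2 Hz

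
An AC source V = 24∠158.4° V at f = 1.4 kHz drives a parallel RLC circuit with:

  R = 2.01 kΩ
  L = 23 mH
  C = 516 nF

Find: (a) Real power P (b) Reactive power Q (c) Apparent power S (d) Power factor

Step 1 — Angular frequency: ω = 2π·f = 2π·1400 = 8796 rad/s.
Step 2 — Component impedances:
  R: Z = R = 2010 Ω
  L: Z = jωL = j·8796·0.023 = 0 + j202.3 Ω
  C: Z = 1/(jωC) = -j/(ω·C) = 0 - j220.3 Ω
Step 3 — Parallel combination: 1/Z_total = 1/R + 1/L + 1/C; Z_total = 1212 + j983.5 Ω = 1561∠39.1° Ω.
Step 4 — Source phasor: V = 24∠158.4° V = -22.31 + j8.835 V.
Step 5 — Current: I = V / Z = -0.007535 + j0.0134 A = 0.01538∠119.3° A.
Step 6 — Complex power: S = V·I* = 0.2866 + j0.2325 VA.
Step 7 — Real power: P = Re(S) = 0.2866 W.
Step 8 — Reactive power: Q = Im(S) = 0.2325 VAR.
Step 9 — Apparent power: |S| = 0.3691 VA.
Step 10 — Power factor: PF = P/|S| = 0.7765 (lagging).

(a) P = 0.2866 W  (b) Q = 0.2325 VAR  (c) S = 0.3691 VA  (d) PF = 0.7765 (lagging)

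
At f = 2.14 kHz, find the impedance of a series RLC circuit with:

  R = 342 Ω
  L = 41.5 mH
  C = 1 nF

Step 1 — Angular frequency: ω = 2π·f = 2π·2140 = 1.345e+04 rad/s.
Step 2 — Component impedances:
  R: Z = R = 342 Ω
  L: Z = jωL = j·1.345e+04·0.0415 = 0 + j558 Ω
  C: Z = 1/(jωC) = -j/(ω·C) = 0 - j7.437e+04 Ω
Step 3 — Series combination: Z_total = R + L + C = 342 - j7.381e+04 Ω = 7.381e+04∠-89.7° Ω.

Z = 342 - j7.381e+04 Ω = 7.381e+04∠-89.7° Ω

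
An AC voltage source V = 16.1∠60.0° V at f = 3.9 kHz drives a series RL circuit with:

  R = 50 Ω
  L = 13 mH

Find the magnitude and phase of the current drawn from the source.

Step 1 — Angular frequency: ω = 2π·f = 2π·3900 = 2.45e+04 rad/s.
Step 2 — Component impedances:
  R: Z = R = 50 Ω
  L: Z = jωL = j·2.45e+04·0.013 = 0 + j318.6 Ω
Step 3 — Series combination: Z_total = R + L = 50 + j318.6 Ω = 322.5∠81.1° Ω.
Step 4 — Source phasor: V = 16.1∠60.0° V = 8.05 + j13.94 V.
Step 5 — Ohm's law: I = V / Z_total = (8.05 + j13.94) / (50 + j318.6) = 0.04659 - j0.01796 A.
Step 6 — Convert to polar: |I| = 0.04993 A, ∠I = -21.1°.

I = 0.04993∠-21.1° A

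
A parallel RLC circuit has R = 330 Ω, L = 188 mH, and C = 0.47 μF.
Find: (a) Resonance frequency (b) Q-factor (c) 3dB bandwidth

Step 1 — Resonance: ω₀ = 1/√(LC) = 1/√(0.188·4.7e-07) = 3364 rad/s.
Step 2 — f₀ = ω₀/(2π) = 535.4 Hz.
Step 3 — Parallel Q: Q = R/(ω₀L) = 330/(3364·0.188) = 0.5218.
Step 4 — Bandwidth: Δω = ω₀/Q = 6447 rad/s; BW = Δω/(2π) = 1026 Hz.

(a) f₀ = 535.4 Hz  (b) Q = 0.5218  (c) BW = 1026 Hz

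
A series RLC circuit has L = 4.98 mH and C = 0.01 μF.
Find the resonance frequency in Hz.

Step 1 — Resonance condition Im(Z)=0 gives ω₀ = 1/√(LC).
Step 2 — ω₀ = 1/√(0.00498·1e-08) = 1.417e+05 rad/s.
Step 3 — f₀ = ω₀/(2π) = 2.255e+04 Hz.

f₀ = 2.255e+04 Hz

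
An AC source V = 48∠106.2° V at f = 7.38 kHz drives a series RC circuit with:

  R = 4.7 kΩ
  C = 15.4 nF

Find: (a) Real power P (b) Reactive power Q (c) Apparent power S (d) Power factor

Step 1 — Angular frequency: ω = 2π·f = 2π·7380 = 4.637e+04 rad/s.
Step 2 — Component impedances:
  R: Z = R = 4700 Ω
  C: Z = 1/(jωC) = -j/(ω·C) = 0 - j1400 Ω
Step 3 — Series combination: Z_total = R + C = 4700 - j1400 Ω = 4904∠-16.6° Ω.
Step 4 — Source phasor: V = 48∠106.2° V = -13.39 + j46.09 V.
Step 5 — Current: I = V / Z = -0.005301 + j0.008228 A = 0.009788∠122.8° A.
Step 6 — Complex power: S = V·I* = 0.4502 - j0.1342 VA.
Step 7 — Real power: P = Re(S) = 0.4502 W.
Step 8 — Reactive power: Q = Im(S) = -0.1342 VAR.
Step 9 — Apparent power: |S| = 0.4698 VA.
Step 10 — Power factor: PF = P/|S| = 0.9584 (leading).

(a) P = 0.4502 W  (b) Q = -0.1342 VAR  (c) S = 0.4698 VA  (d) PF = 0.9584 (leading)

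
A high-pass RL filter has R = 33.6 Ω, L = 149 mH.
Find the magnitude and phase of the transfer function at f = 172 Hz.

Step 1 — Angular frequency: ω = 2π·172 = 1081 rad/s.
Step 2 — Transfer function: H(jω) = jωL/(R + jωL).
Step 3 — Numerator jωL = j·161; denominator R + jωL = 33.6 + j161.
Step 4 — H = 0.9583 + j0.2.
Step 5 — Magnitude: |H| = 0.9789 (-0.2 dB); phase: φ = 11.8°.

|H| = 0.9789 (-0.2 dB), φ = 11.8°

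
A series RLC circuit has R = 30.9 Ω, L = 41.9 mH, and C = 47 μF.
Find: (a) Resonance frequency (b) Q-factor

Step 1 — Resonance condition Im(Z)=0 gives ω₀ = 1/√(LC).
Step 2 — ω₀ = 1/√(0.0419·4.7e-05) = 712.6 rad/s.
Step 3 — f₀ = ω₀/(2π) = 113.4 Hz.
Step 4 — Series Q: Q = ω₀L/R = 712.6·0.0419/30.9 = 0.9663.

(a) f₀ = 113.4 Hz  (b) Q = 0.9663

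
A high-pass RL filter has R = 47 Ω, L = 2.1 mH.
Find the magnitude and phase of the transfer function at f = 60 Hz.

Step 1 — Angular frequency: ω = 2π·60 = 377 rad/s.
Step 2 — Transfer function: H(jω) = jωL/(R + jωL).
Step 3 — Numerator jωL = j·0.7917; denominator R + jωL = 47 + j0.7917.
Step 4 — H = 0.0002836 + j0.01684.
Step 5 — Magnitude: |H| = 0.01684 (-35.5 dB); phase: φ = 89.0°.

|H| = 0.01684 (-35.5 dB), φ = 89.0°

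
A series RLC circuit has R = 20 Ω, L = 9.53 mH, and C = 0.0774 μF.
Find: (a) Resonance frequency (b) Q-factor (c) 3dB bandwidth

Step 1 — Resonance: ω₀ = 1/√(LC) = 1/√(0.00953·7.74e-08) = 3.682e+04 rad/s.
Step 2 — f₀ = ω₀/(2π) = 5860 Hz.
Step 3 — Series Q: Q = ω₀L/R = 3.682e+04·0.00953/20 = 17.54.
Step 4 — Bandwidth: Δω = ω₀/Q = 2099 rad/s; BW = Δω/(2π) = 334 Hz.

(a) f₀ = 5860 Hz  (b) Q = 17.54  (c) BW = 334 Hz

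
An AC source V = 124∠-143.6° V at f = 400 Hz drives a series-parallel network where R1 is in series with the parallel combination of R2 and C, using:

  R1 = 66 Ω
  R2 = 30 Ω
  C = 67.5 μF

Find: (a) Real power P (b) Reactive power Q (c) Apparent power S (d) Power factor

Step 1 — Angular frequency: ω = 2π·f = 2π·400 = 2513 rad/s.
Step 2 — Component impedances:
  R1: Z = R = 66 Ω
  R2: Z = R = 30 Ω
  C: Z = 1/(jωC) = -j/(ω·C) = 0 - j5.895 Ω
Step 3 — Parallel branch: R2 || C = 1/(1/R2 + 1/C) = 1.115 - j5.676 Ω.
Step 4 — Series with R1: Z_total = R1 + (R2 || C) = 67.12 - j5.676 Ω = 67.35∠-4.8° Ω.
Step 5 — Source phasor: V = 124∠-143.6° V = -99.81 - j73.58 V.
Step 6 — Current: I = V / Z = -1.384 - j1.213 A = 1.841∠-138.8° A.
Step 7 — Complex power: S = V·I* = 227.5 - j19.24 VA.
Step 8 — Real power: P = Re(S) = 227.5 W.
Step 9 — Reactive power: Q = Im(S) = -19.24 VAR.
Step 10 — Apparent power: |S| = 228.3 VA.
Step 11 — Power factor: PF = P/|S| = 0.9964 (leading).

(a) P = 227.5 W  (b) Q = -19.24 VAR  (c) S = 228.3 VA  (d) PF = 0.9964 (leading)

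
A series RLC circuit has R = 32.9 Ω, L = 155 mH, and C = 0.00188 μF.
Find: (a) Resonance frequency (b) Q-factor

Step 1 — Resonance condition Im(Z)=0 gives ω₀ = 1/√(LC).
Step 2 — ω₀ = 1/√(0.155·1.88e-09) = 5.858e+04 rad/s.
Step 3 — f₀ = ω₀/(2π) = 9323 Hz.
Step 4 — Series Q: Q = ω₀L/R = 5.858e+04·0.155/32.9 = 276.

(a) f₀ = 9323 Hz  (b) Q = 276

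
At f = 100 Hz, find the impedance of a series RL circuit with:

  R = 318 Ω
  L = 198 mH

Step 1 — Angular frequency: ω = 2π·f = 2π·100 = 628.3 rad/s.
Step 2 — Component impedances:
  R: Z = R = 318 Ω
  L: Z = jωL = j·628.3·0.198 = 0 + j124.4 Ω
Step 3 — Series combination: Z_total = R + L = 318 + j124.4 Ω = 341.5∠21.4° Ω.

Z = 318 + j124.4 Ω = 341.5∠21.4° Ω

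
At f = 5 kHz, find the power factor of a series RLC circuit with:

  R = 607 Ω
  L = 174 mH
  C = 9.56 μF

Step 1 — Angular frequency: ω = 2π·f = 2π·5000 = 3.142e+04 rad/s.
Step 2 — Component impedances:
  R: Z = R = 607 Ω
  L: Z = jωL = j·3.142e+04·0.174 = 0 + j5466 Ω
  C: Z = 1/(jωC) = -j/(ω·C) = 0 - j3.33 Ω
Step 3 — Series combination: Z_total = R + L + C = 607 + j5463 Ω = 5497∠83.7° Ω.
Step 4 — Power factor: PF = cos(φ) = Re(Z)/|Z| = 607/5497 = 0.1104.
Step 5 — Type: Im(Z) = 5463 ⇒ lagging (phase φ = 83.7°).

PF = 0.1104 (lagging, φ = 83.7°)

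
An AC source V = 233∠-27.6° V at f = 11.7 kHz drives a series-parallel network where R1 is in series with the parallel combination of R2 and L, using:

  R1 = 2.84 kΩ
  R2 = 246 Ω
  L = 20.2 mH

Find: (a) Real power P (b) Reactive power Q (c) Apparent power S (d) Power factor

Step 1 — Angular frequency: ω = 2π·f = 2π·1.17e+04 = 7.351e+04 rad/s.
Step 2 — Component impedances:
  R1: Z = R = 2840 Ω
  R2: Z = R = 246 Ω
  L: Z = jωL = j·7.351e+04·0.0202 = 0 + j1485 Ω
Step 3 — Parallel branch: R2 || L = 1/(1/R2 + 1/L) = 239.4 + j39.66 Ω.
Step 4 — Series with R1: Z_total = R1 + (R2 || L) = 3079 + j39.66 Ω = 3080∠0.7° Ω.
Step 5 — Source phasor: V = 233∠-27.6° V = 206.5 - j107.9 V.
Step 6 — Current: I = V / Z = 0.06659 - j0.03591 A = 0.07566∠-28.3° A.
Step 7 — Complex power: S = V·I* = 17.63 + j0.227 VA.
Step 8 — Real power: P = Re(S) = 17.63 W.
Step 9 — Reactive power: Q = Im(S) = 0.227 VAR.
Step 10 — Apparent power: |S| = 17.63 VA.
Step 11 — Power factor: PF = P/|S| = 0.9999 (lagging).

(a) P = 17.63 W  (b) Q = 0.227 VAR  (c) S = 17.63 VA  (d) PF = 0.9999 (lagging)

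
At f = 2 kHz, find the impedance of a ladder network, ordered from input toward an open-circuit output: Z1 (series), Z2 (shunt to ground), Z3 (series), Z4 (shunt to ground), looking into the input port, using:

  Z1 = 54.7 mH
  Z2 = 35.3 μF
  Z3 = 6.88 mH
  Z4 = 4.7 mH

Step 1 — Angular frequency: ω = 2π·f = 2π·2000 = 1.257e+04 rad/s.
Step 2 — Component impedances:
  Z1: Z = jωL = j·1.257e+04·0.0547 = 0 + j687.4 Ω
  Z2: Z = 1/(jωC) = -j/(ω·C) = 0 - j2.254 Ω
  Z3: Z = jωL = j·1.257e+04·0.00688 = 0 + j86.46 Ω
  Z4: Z = jωL = j·1.257e+04·0.0047 = 0 + j59.06 Ω
Step 3 — Ladder network (open output): work backward from the far end, alternating series and parallel combinations. Z_in = 0 + j685.1 Ω = 685.1∠90.0° Ω.

Z = 0 + j685.1 Ω = 685.1∠90.0° Ω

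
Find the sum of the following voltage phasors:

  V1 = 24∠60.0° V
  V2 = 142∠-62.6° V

Step 1 — Convert each phasor to rectangular form:
  V1 = 24·(cos(60.0°) + j·sin(60.0°)) = 12 + j20.78 V
  V2 = 142·(cos(-62.6°) + j·sin(-62.6°)) = 65.35 - j126.1 V
Step 2 — Sum components: V_total = 77.35 - j105.3 V.
Step 3 — Convert to polar: |V_total| = 130.6 V, ∠V_total = -53.7°.

V_total = 130.6∠-53.7° V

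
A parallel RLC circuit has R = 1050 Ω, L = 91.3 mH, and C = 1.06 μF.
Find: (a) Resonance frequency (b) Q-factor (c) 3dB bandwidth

Step 1 — Resonance: ω₀ = 1/√(LC) = 1/√(0.0913·1.06e-06) = 3214 rad/s.
Step 2 — f₀ = ω₀/(2π) = 511.6 Hz.
Step 3 — Parallel Q: Q = R/(ω₀L) = 1050/(3214·0.0913) = 3.578.
Step 4 — Bandwidth: Δω = ω₀/Q = 898.5 rad/s; BW = Δω/(2π) = 143 Hz.

(a) f₀ = 511.6 Hz  (b) Q = 3.578  (c) BW = 143 Hz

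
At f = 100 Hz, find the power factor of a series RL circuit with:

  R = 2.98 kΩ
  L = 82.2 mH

Step 1 — Angular frequency: ω = 2π·f = 2π·100 = 628.3 rad/s.
Step 2 — Component impedances:
  R: Z = R = 2980 Ω
  L: Z = jωL = j·628.3·0.0822 = 0 + j51.65 Ω
Step 3 — Series combination: Z_total = R + L = 2980 + j51.65 Ω = 2980∠1.0° Ω.
Step 4 — Power factor: PF = cos(φ) = Re(Z)/|Z| = 2980/2980.45 = 0.9998.
Step 5 — Type: Im(Z) = 51.65 ⇒ lagging (phase φ = 1.0°).

PF = 0.9998 (lagging, φ = 1.0°)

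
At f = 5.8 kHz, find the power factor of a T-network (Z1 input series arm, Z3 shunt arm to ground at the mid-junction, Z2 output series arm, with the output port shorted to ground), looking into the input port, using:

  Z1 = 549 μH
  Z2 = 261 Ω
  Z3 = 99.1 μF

Step 1 — Angular frequency: ω = 2π·f = 2π·5800 = 3.644e+04 rad/s.
Step 2 — Component impedances:
  Z1: Z = jωL = j·3.644e+04·0.000549 = 0 + j20.01 Ω
  Z2: Z = R = 261 Ω
  Z3: Z = 1/(jωC) = -j/(ω·C) = 0 - j0.2769 Ω
Step 3 — With the output port shorted to ground, the output series arm Z2 runs from the junction to ground; the shunt arm Z3 also runs from the junction to ground. They appear in parallel: Z3 || Z2 = 0.0002938 - j0.2769 Ω.
Step 4 — Series with input arm Z1: Z_in = Z1 + (Z3 || Z2) = 0.0002938 + j19.73 Ω = 19.73∠90.0° Ω.
Step 5 — Power factor: PF = cos(φ) = Re(Z)/|Z| = 0.0002938/19.73 = 1.489e-05.
Step 6 — Type: Im(Z) = 19.73 ⇒ lagging (phase φ = 90.0°).

PF = 1.489e-05 (lagging, φ = 90.0°)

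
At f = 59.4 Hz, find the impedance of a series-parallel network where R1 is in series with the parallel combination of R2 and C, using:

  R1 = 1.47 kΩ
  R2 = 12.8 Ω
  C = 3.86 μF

Step 1 — Angular frequency: ω = 2π·f = 2π·59.4 = 373.2 rad/s.
Step 2 — Component impedances:
  R1: Z = R = 1470 Ω
  R2: Z = R = 12.8 Ω
  C: Z = 1/(jωC) = -j/(ω·C) = 0 - j694.1 Ω
Step 3 — Parallel branch: R2 || C = 1/(1/R2 + 1/C) = 12.8 - j0.236 Ω.
Step 4 — Series with R1: Z_total = R1 + (R2 || C) = 1483 - j0.236 Ω = 1483∠-0.0° Ω.

Z = 1483 - j0.236 Ω = 1483∠-0.0° Ω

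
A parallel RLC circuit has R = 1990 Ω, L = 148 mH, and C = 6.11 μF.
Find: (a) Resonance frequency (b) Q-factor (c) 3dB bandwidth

Step 1 — Resonance: ω₀ = 1/√(LC) = 1/√(0.148·6.11e-06) = 1052 rad/s.
Step 2 — f₀ = ω₀/(2π) = 167.4 Hz.
Step 3 — Parallel Q: Q = R/(ω₀L) = 1990/(1052·0.148) = 12.79.
Step 4 — Bandwidth: Δω = ω₀/Q = 82.24 rad/s; BW = Δω/(2π) = 13.09 Hz.

(a) f₀ = 167.4 Hz  (b) Q = 12.79  (c) BW = 13.09 Hz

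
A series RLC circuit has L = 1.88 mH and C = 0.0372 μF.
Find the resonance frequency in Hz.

Step 1 — Resonance condition Im(Z)=0 gives ω₀ = 1/√(LC).
Step 2 — ω₀ = 1/√(0.00188·3.72e-08) = 1.196e+05 rad/s.
Step 3 — f₀ = ω₀/(2π) = 1.903e+04 Hz.

f₀ = 1.903e+04 Hz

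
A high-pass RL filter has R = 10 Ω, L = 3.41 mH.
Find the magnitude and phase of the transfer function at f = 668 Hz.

Step 1 — Angular frequency: ω = 2π·668 = 4197 rad/s.
Step 2 — Transfer function: H(jω) = jωL/(R + jωL).
Step 3 — Numerator jωL = j·14.31; denominator R + jωL = 10 + j14.31.
Step 4 — H = 0.672 + j0.4695.
Step 5 — Magnitude: |H| = 0.8197 (-1.7 dB); phase: φ = 34.9°.

|H| = 0.8197 (-1.7 dB), φ = 34.9°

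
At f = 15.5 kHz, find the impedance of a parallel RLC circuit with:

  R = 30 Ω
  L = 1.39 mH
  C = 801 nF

Step 1 — Angular frequency: ω = 2π·f = 2π·1.55e+04 = 9.739e+04 rad/s.
Step 2 — Component impedances:
  R: Z = R = 30 Ω
  L: Z = jωL = j·9.739e+04·0.00139 = 0 + j135.4 Ω
  C: Z = 1/(jωC) = -j/(ω·C) = 0 - j12.82 Ω
Step 3 — Parallel combination: 1/Z_total = 1/R + 1/L + 1/C; Z_total = 5.466 - j11.58 Ω = 12.81∠-64.7° Ω.

Z = 5.466 - j11.58 Ω = 12.81∠-64.7° Ω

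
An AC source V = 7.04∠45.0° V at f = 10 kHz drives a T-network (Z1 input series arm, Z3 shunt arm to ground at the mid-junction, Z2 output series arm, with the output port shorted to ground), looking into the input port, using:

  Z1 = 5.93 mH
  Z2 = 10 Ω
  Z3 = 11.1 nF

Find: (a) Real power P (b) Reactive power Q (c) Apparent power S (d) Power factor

Step 1 — Angular frequency: ω = 2π·f = 2π·1e+04 = 6.283e+04 rad/s.
Step 2 — Component impedances:
  Z1: Z = jωL = j·6.283e+04·0.00593 = 0 + j372.6 Ω
  Z2: Z = R = 10 Ω
  Z3: Z = 1/(jωC) = -j/(ω·C) = 0 - j1434 Ω
Step 3 — With the output port shorted to ground, the output series arm Z2 runs from the junction to ground; the shunt arm Z3 also runs from the junction to ground. They appear in parallel: Z3 || Z2 = 10 - j0.06974 Ω.
Step 4 — Series with input arm Z1: Z_in = Z1 + (Z3 || Z2) = 10 + j372.5 Ω = 372.7∠88.5° Ω.
Step 5 — Source phasor: V = 7.04∠45.0° V = 4.978 + j4.978 V.
Step 6 — Current: I = V / Z = 0.01371 - j0.01299 A = 0.01889∠-43.5° A.
Step 7 — Complex power: S = V·I* = 0.003569 + j0.1329 VA.
Step 8 — Real power: P = Re(S) = 0.003569 W.
Step 9 — Reactive power: Q = Im(S) = 0.1329 VAR.
Step 10 — Apparent power: |S| = 0.133 VA.
Step 11 — Power factor: PF = P/|S| = 0.02683 (lagging).

(a) P = 0.003569 W  (b) Q = 0.1329 VAR  (c) S = 0.133 VA  (d) PF = 0.02683 (lagging)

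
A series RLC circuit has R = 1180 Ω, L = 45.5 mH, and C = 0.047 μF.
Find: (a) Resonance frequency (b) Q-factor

Step 1 — Resonance condition Im(Z)=0 gives ω₀ = 1/√(LC).
Step 2 — ω₀ = 1/√(0.0455·4.7e-08) = 2.162e+04 rad/s.
Step 3 — f₀ = ω₀/(2π) = 3442 Hz.
Step 4 — Series Q: Q = ω₀L/R = 2.162e+04·0.0455/1180 = 0.8338.

(a) f₀ = 3442 Hz  (b) Q = 0.8338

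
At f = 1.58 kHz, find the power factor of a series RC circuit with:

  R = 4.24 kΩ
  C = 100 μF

Step 1 — Angular frequency: ω = 2π·f = 2π·1580 = 9927 rad/s.
Step 2 — Component impedances:
  R: Z = R = 4240 Ω
  C: Z = 1/(jωC) = -j/(ω·C) = 0 - j1.007 Ω
Step 3 — Series combination: Z_total = R + C = 4240 - j1.007 Ω = 4240∠-0.0° Ω.
Step 4 — Power factor: PF = cos(φ) = Re(Z)/|Z| = 4240/4240 = 1.
Step 5 — Type: Im(Z) = -1.007 ⇒ leading (phase φ = -0.0°).

PF = 1 (leading, φ = -0.0°)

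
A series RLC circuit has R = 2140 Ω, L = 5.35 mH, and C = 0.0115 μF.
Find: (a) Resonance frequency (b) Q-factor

Step 1 — Resonance condition Im(Z)=0 gives ω₀ = 1/√(LC).
Step 2 — ω₀ = 1/√(0.00535·1.15e-08) = 1.275e+05 rad/s.
Step 3 — f₀ = ω₀/(2π) = 2.029e+04 Hz.
Step 4 — Series Q: Q = ω₀L/R = 1.275e+05·0.00535/2140 = 0.3187.

(a) f₀ = 2.029e+04 Hz  (b) Q = 0.3187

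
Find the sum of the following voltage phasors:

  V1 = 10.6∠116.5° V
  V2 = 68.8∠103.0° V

Step 1 — Convert each phasor to rectangular form:
  V1 = 10.6·(cos(116.5°) + j·sin(116.5°)) = -4.73 + j9.486 V
  V2 = 68.8·(cos(103.0°) + j·sin(103.0°)) = -15.48 + j67.04 V
Step 2 — Sum components: V_total = -20.21 + j76.52 V.
Step 3 — Convert to polar: |V_total| = 79.15 V, ∠V_total = 104.8°.

V_total = 79.15∠104.8° V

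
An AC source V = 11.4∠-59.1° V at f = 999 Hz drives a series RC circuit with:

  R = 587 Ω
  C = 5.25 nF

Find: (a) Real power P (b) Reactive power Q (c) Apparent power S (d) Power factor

Step 1 — Angular frequency: ω = 2π·f = 2π·999 = 6277 rad/s.
Step 2 — Component impedances:
  R: Z = R = 587 Ω
  C: Z = 1/(jωC) = -j/(ω·C) = 0 - j3.035e+04 Ω
Step 3 — Series combination: Z_total = R + C = 587 - j3.035e+04 Ω = 3.035e+04∠-88.9° Ω.
Step 4 — Source phasor: V = 11.4∠-59.1° V = 5.854 - j9.782 V.
Step 5 — Current: I = V / Z = 0.000326 + j0.0001866 A = 0.0003756∠29.8° A.
Step 6 — Complex power: S = V·I* = 8.281e-05 - j0.004281 VA.
Step 7 — Real power: P = Re(S) = 8.281e-05 W.
Step 8 — Reactive power: Q = Im(S) = -0.004281 VAR.
Step 9 — Apparent power: |S| = 0.004282 VA.
Step 10 — Power factor: PF = P/|S| = 0.01934 (leading).

(a) P = 8.281e-05 W  (b) Q = -0.004281 VAR  (c) S = 0.004282 VA  (d) PF = 0.01934 (leading)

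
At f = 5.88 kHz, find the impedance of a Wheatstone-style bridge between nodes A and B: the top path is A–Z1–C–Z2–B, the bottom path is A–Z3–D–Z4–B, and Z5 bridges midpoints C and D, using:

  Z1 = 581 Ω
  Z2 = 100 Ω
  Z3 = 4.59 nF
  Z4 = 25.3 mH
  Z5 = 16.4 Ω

Step 1 — Angular frequency: ω = 2π·f = 2π·5880 = 3.695e+04 rad/s.
Step 2 — Component impedances:
  Z1: Z = R = 581 Ω
  Z2: Z = R = 100 Ω
  Z3: Z = 1/(jωC) = -j/(ω·C) = 0 - j5897 Ω
  Z4: Z = jωL = j·3.695e+04·0.0253 = 0 + j934.7 Ω
  Z5: Z = R = 16.4 Ω
Step 3 — Bridge requires nodal analysis (the Z5 bridge couples midpoints C and D, so the two paths cannot be reduced to a simple series/parallel combination). Setting node B to ground and injecting 1 A at node A, the 3-node admittance system at A, C, D solves to V_A = Z_AB = 673.6 - j46.14 Ω = 675.2∠-3.9° Ω.

Z = 673.6 - j46.14 Ω = 675.2∠-3.9° Ω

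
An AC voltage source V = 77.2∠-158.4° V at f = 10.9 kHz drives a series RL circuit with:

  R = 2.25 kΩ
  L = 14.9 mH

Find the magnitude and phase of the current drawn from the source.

Step 1 — Angular frequency: ω = 2π·f = 2π·1.09e+04 = 6.849e+04 rad/s.
Step 2 — Component impedances:
  R: Z = R = 2250 Ω
  L: Z = jωL = j·6.849e+04·0.0149 = 0 + j1020 Ω
Step 3 — Series combination: Z_total = R + L = 2250 + j1020 Ω = 2471∠24.4° Ω.
Step 4 — Source phasor: V = 77.2∠-158.4° V = -71.78 - j28.42 V.
Step 5 — Ohm's law: I = V / Z_total = (-71.78 - j28.42) / (2250 + j1020) = -0.03121 + j0.001524 A.
Step 6 — Convert to polar: |I| = 0.03125 A, ∠I = 177.2°.

I = 0.03125∠177.2° A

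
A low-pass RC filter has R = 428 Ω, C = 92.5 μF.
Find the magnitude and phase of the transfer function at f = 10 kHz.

Step 1 — Angular frequency: ω = 2π·1e+04 = 6.283e+04 rad/s.
Step 2 — Transfer function: H(jω) = 1/(1 + jωRC).
Step 3 — Denominator: 1 + jωRC = 1 + j·6.283e+04·428·9.25e-05 = 1 + j2488.
Step 4 — H = 1.616e-07 - j0.000402.
Step 5 — Magnitude: |H| = 0.000402 (-67.9 dB); phase: φ = -90.0°.

|H| = 0.000402 (-67.9 dB), φ = -90.0°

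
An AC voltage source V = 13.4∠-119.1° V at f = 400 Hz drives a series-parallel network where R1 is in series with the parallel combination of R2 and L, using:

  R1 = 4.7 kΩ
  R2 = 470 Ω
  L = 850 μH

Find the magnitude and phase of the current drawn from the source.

Step 1 — Angular frequency: ω = 2π·f = 2π·400 = 2513 rad/s.
Step 2 — Component impedances:
  R1: Z = R = 4700 Ω
  R2: Z = R = 470 Ω
  L: Z = jωL = j·2513·0.00085 = 0 + j2.136 Ω
Step 3 — Parallel branch: R2 || L = 1/(1/R2 + 1/L) = 0.00971 + j2.136 Ω.
Step 4 — Series with R1: Z_total = R1 + (R2 || L) = 4700 + j2.136 Ω = 4700∠0.0° Ω.
Step 5 — Source phasor: V = 13.4∠-119.1° V = -6.517 - j11.71 V.
Step 6 — Ohm's law: I = V / Z_total = (-6.517 - j11.71) / (4700 + j2.136) = -0.001388 - j0.002491 A.
Step 7 — Convert to polar: |I| = 0.002851 A, ∠I = -119.1°.

I = 0.002851∠-119.1° A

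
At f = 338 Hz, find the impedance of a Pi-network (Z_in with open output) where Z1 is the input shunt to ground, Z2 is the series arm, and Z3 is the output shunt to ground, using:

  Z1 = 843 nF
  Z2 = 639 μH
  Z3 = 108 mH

Step 1 — Angular frequency: ω = 2π·f = 2π·338 = 2124 rad/s.
Step 2 — Component impedances:
  Z1: Z = 1/(jωC) = -j/(ω·C) = 0 - j558.6 Ω
  Z2: Z = jωL = j·2124·0.000639 = 0 + j1.357 Ω
  Z3: Z = jωL = j·2124·0.108 = 0 + j229.4 Ω
Step 3 — With open output, the series arm Z2 and the output shunt Z3 appear in series to ground: Z2 + Z3 = 0 + j230.7 Ω.
Step 4 — Parallel with input shunt Z1: Z_in = Z1 || (Z2 + Z3) = 0 + j393.1 Ω = 393.1∠90.0° Ω.

Z = 0 + j393.1 Ω = 393.1∠90.0° Ω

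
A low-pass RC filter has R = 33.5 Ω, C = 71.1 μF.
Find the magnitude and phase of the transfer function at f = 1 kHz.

Step 1 — Angular frequency: ω = 2π·1000 = 6283 rad/s.
Step 2 — Transfer function: H(jω) = 1/(1 + jωRC).
Step 3 — Denominator: 1 + jωRC = 1 + j·6283·33.5·7.11e-05 = 1 + j14.97.
Step 4 — H = 0.004445 - j0.06652.
Step 5 — Magnitude: |H| = 0.06667 (-23.5 dB); phase: φ = -86.2°.

|H| = 0.06667 (-23.5 dB), φ = -86.2°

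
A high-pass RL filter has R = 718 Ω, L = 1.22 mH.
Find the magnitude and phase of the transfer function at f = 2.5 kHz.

Step 1 — Angular frequency: ω = 2π·2500 = 1.571e+04 rad/s.
Step 2 — Transfer function: H(jω) = jωL/(R + jωL).
Step 3 — Numerator jωL = j·19.16; denominator R + jωL = 718 + j19.16.
Step 4 — H = 0.0007119 + j0.02667.
Step 5 — Magnitude: |H| = 0.02668 (-31.5 dB); phase: φ = 88.5°.

|H| = 0.02668 (-31.5 dB), φ = 88.5°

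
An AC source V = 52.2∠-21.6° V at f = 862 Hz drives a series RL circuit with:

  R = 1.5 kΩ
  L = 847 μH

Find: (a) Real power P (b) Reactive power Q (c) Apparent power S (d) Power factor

Step 1 — Angular frequency: ω = 2π·f = 2π·862 = 5416 rad/s.
Step 2 — Component impedances:
  R: Z = R = 1500 Ω
  L: Z = jωL = j·5416·0.000847 = 0 + j4.587 Ω
Step 3 — Series combination: Z_total = R + L = 1500 + j4.587 Ω = 1500∠0.2° Ω.
Step 4 — Source phasor: V = 52.2∠-21.6° V = 48.53 - j19.22 V.
Step 5 — Current: I = V / Z = 0.03232 - j0.01291 A = 0.0348∠-21.8° A.
Step 6 — Complex power: S = V·I* = 1.817 + j0.005556 VA.
Step 7 — Real power: P = Re(S) = 1.817 W.
Step 8 — Reactive power: Q = Im(S) = 0.005556 VAR.
Step 9 — Apparent power: |S| = 1.817 VA.
Step 10 — Power factor: PF = P/|S| = 1 (lagging).

(a) P = 1.817 W  (b) Q = 0.005556 VAR  (c) S = 1.817 VA  (d) PF = 1 (lagging)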